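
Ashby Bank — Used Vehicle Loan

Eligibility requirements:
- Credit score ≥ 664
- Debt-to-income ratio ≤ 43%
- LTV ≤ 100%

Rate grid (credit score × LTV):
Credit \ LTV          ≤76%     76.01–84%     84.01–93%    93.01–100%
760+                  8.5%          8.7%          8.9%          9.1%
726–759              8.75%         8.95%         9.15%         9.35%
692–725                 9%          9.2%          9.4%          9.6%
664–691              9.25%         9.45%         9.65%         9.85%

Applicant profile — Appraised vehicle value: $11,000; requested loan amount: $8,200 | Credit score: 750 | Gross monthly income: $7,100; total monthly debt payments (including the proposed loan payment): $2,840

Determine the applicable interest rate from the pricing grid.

8.75%

Credit score 750 ≥ 664; Debt-to-income = 2,840/7,100 = 40% — meets 43% limit
LTV = 8,200/11,000 = 74.5% ≤ 100%
Score 750 is in the 726–759 band; LTV 74.5% is in the ≤76% band → 8.75%.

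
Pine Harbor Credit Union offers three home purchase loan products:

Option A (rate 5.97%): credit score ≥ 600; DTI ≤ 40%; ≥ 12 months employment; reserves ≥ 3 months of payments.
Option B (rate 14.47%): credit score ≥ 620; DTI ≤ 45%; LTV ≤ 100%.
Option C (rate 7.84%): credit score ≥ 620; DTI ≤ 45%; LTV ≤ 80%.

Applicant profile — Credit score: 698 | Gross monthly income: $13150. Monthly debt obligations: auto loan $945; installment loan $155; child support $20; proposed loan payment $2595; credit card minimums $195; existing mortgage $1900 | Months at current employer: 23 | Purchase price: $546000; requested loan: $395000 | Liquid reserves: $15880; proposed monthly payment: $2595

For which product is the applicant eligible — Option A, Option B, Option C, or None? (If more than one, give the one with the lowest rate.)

Total debts = (945 + 155 + 20 + 2,595 + 195 + 1,900) = 5,810; DTI = 5,810/13,150 = 44.2%.
LTV = 395,000/546,000 = 72.3%.
Reserves = 15,880/2,595 = 6.1 months.
Option A: score 698 ≥ 600; DTI 44.2% > 40%; employment 23 ≥ 12 mo; reserves 6.1 ≥ 3 mo → does not qualify.
Option B: score 698 ≥ 620; DTI 44.2% ≤ 45%; LTV 72.3% ≤ 100% → qualifies.
Option C: score 698 ≥ 620; DTI 44.2% ≤ 45%; LTV 72.3% ≤ 80% → qualifies.
Qualifying: Option B, Option C. Lowest rate is 7.84% → Option C.

Option C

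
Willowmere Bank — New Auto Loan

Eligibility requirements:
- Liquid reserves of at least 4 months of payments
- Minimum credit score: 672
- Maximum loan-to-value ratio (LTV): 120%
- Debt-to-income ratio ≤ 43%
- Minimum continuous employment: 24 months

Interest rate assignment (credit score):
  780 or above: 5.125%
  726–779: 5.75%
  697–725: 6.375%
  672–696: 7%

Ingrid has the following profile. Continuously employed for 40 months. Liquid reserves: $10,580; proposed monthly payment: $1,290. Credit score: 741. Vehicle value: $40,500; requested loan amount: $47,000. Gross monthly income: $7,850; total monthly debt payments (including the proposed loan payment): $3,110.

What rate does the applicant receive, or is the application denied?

Approved at 5.75%

Credit score 741 ≥ 672 (meets minimum)
Liquid reserves cover 10,580/1,290 = 8.2 months — ≥ 4 required
LTV: 47,000 ÷ 40,500 = 116%, within 120% cap
Debt-to-income = 3,110/7,850 = 39.6% — meets 43% limit
Employment 40 ≥ 24 months
All requirements met. Score 741 falls in the 726–779 tier → 5.75%.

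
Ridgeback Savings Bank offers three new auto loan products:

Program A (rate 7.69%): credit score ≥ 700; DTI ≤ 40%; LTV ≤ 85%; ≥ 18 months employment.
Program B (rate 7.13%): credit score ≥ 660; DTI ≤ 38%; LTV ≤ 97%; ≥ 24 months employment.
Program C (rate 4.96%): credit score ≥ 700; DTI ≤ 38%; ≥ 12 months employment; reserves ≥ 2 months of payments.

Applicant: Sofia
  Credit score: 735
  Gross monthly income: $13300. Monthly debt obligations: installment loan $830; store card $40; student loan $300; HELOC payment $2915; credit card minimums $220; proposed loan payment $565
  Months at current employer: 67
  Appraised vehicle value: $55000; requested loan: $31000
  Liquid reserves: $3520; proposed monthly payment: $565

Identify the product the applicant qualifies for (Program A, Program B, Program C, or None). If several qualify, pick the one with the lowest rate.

Total debts = (830 + 40 + 300 + 2,915 + 220 + 565) = 4,870; DTI = 4,870/13,300 = 36.6%.
LTV = 31,000/55,000 = 56.4%.
Reserves = 3,520/565 = 6.2 months.
Program A: score 735 ≥ 700; DTI 36.6% ≤ 40%; LTV 56.4% ≤ 85%; employment 67 ≥ 18 mo → qualifies.
Program B: score 735 ≥ 660; DTI 36.6% ≤ 38%; LTV 56.4% ≤ 97%; employment 67 ≥ 24 mo → qualifies.
Program C: score 735 ≥ 700; DTI 36.6% ≤ 38%; employment 67 ≥ 12 mo; reserves 6.2 ≥ 2 mo → qualifies.
Qualifying: Program A, Program B, Program C. Lowest rate is 4.96% → Program C.

Program C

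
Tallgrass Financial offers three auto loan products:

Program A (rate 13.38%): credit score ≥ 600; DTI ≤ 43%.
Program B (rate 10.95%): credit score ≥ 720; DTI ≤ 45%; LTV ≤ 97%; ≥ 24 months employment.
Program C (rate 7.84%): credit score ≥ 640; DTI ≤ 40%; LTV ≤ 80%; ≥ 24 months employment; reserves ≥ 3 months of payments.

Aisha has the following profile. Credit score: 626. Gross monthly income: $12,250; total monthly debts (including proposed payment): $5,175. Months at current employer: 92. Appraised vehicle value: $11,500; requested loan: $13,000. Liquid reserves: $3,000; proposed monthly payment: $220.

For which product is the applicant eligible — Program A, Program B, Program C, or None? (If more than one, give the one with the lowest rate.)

DTI = 5,175/12,250 = 42.2%.
LTV = 13,000/11,500 = 113%.
Reserves = 3,000/220 = 13.6 months.
Program A: score 626 ≥ 600; DTI 42.2% ≤ 43% → qualifies.
Program B: score 626 < 720; DTI 42.2% ≤ 45%; LTV 113% > 97%; employment 92 ≥ 24 mo → does not qualify.
Program C: score 626 < 640; DTI 42.2% > 40%; LTV 113% > 80%; employment 92 ≥ 24 mo; reserves 13.6 ≥ 3 mo → does not qualify.

Program A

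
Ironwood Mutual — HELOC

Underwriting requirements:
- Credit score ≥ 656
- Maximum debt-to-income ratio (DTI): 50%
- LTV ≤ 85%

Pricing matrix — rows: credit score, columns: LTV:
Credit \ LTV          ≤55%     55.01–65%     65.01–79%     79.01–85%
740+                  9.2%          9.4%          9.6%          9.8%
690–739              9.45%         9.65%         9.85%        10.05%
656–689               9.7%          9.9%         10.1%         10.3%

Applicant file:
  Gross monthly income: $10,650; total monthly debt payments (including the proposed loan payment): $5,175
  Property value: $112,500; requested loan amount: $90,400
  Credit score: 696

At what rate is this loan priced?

Credit score 696 ≥ 656; Debt-to-income = 5,175/10,650 = 48.6% — meets 50% limit
LTV = 90,400/112,500 = 80.4% ≤ 85%
Score 696 is in the 690–739 band; LTV 80.4% is in the 79.01–85% band → 10.05%.

10.05%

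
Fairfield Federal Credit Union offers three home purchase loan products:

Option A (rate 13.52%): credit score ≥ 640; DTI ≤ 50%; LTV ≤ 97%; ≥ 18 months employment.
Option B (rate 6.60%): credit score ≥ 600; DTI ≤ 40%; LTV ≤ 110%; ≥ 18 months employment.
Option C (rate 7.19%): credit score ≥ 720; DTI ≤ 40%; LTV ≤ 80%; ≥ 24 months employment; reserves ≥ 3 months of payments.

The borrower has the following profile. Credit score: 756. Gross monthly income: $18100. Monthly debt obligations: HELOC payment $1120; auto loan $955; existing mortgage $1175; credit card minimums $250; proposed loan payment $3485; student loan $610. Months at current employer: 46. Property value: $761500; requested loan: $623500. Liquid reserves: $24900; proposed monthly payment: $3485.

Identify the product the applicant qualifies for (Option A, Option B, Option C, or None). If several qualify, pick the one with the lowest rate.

Option A

Total debts = (1,120 + 955 + 1,175 + 250 + 3,485 + 610) = 7,595; DTI = 7,595/18,100 = 42%.
LTV = 623,500/761,500 = 81.9%.
Reserves = 24,900/3,485 = 7.1 months.
Option A: score 756 ≥ 640; DTI 42% ≤ 50%; LTV 81.9% ≤ 97%; employment 46 ≥ 18 mo → qualifies.
Option B: score 756 ≥ 600; DTI 42% > 40%; LTV 81.9% ≤ 110%; employment 46 ≥ 18 mo → does not qualify.
Option C: score 756 ≥ 720; DTI 42% > 40%; LTV 81.9% > 80%; employment 46 ≥ 24 mo; reserves 7.1 ≥ 3 mo → does not qualify.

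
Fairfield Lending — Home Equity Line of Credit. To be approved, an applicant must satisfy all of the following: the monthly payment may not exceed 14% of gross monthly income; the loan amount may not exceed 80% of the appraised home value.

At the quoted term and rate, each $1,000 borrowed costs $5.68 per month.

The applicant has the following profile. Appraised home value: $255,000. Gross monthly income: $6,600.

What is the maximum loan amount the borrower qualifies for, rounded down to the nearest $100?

$162,600

Payment cap: 14% × $6,600 = $924/month.
At $5.68 per $1,000, that supports 924/5.68 × 1,000 ≈ $162,676 → $162,600.
LTV cap: 80% × $255,000 = $204,000 → $204,000.
Binding constraint: payment-to-income.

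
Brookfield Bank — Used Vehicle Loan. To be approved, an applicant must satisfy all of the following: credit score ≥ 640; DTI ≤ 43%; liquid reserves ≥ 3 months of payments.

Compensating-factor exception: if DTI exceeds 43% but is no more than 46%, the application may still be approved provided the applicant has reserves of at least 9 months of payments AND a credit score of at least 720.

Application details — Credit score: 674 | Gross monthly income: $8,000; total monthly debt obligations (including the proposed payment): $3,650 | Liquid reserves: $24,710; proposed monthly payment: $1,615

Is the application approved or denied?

Denied

Credit score 674 ≥ 640 (meets base)
DTI = 3,650/8,000 = 45.6% > 43% — standard DTI limit exceeded.
Reserves = 24,710/1,615 = 15.3 months ≥ 3
45.6% falls in the override range (43%–46%), so the compensating-factor test applies.
Override check — reserves: 15.3 mo (ok); score: 674 (below 720).
Compensating-factor requirement not fully met.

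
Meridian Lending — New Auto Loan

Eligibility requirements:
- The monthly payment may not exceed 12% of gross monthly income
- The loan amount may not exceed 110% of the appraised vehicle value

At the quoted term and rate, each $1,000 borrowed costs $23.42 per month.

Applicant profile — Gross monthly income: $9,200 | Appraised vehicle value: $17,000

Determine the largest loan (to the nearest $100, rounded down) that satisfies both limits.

$18,700

Payment cap: 12% × $9,200 = $1,104/month.
At $23.42 per $1,000, that supports 1,104/23.42 × 1,000 ≈ $47,139 → $47,100.
LTV cap: 110% × $17,000 = $18,700 → $18,700.
Binding constraint: loan-to-value.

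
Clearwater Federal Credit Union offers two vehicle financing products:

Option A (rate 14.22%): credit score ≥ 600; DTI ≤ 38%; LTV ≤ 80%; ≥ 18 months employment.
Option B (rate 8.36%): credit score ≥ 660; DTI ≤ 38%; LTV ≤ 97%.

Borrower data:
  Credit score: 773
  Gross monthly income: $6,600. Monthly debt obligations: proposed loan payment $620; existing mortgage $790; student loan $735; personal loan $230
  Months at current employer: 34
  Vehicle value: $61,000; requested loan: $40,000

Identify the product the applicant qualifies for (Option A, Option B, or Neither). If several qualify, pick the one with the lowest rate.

Option B

Total debts = (620 + 790 + 735 + 230) = 2,375; DTI = 2,375/6,600 = 36%.
LTV = 40,000/61,000 = 65.6%.
Option A: score 773 ≥ 600; DTI 36% ≤ 38%; LTV 65.6% ≤ 80%; employment 34 ≥ 18 mo → qualifies.
Option B: score 773 ≥ 660; DTI 36% ≤ 38%; LTV 65.6% ≤ 97% → qualifies.
Qualifying: Option A, Option B. Lowest rate is 8.36% → Option B.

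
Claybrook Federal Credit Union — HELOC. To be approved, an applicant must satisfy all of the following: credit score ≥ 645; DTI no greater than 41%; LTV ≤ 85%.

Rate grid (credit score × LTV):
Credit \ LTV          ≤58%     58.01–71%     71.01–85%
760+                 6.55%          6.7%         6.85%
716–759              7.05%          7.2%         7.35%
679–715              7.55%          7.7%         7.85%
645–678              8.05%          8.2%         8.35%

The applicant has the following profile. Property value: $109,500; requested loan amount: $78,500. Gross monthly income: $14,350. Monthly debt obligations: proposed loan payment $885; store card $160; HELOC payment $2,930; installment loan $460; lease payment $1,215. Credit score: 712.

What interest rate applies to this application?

Credit score 712 ≥ 645; Total monthly debts = (885 + 160 + 2,930 + 460 + 1,215) = 5,650. DTI: 5,650 ÷ 14,350 = 39.4%, within the 41% cap
Loan-to-value = 78,500/109,500 = 71.7% — pass (85% max)
Score 712 is in the 679–715 band; LTV 71.7% is in the 71.01–85% band → 7.85%.

7.85%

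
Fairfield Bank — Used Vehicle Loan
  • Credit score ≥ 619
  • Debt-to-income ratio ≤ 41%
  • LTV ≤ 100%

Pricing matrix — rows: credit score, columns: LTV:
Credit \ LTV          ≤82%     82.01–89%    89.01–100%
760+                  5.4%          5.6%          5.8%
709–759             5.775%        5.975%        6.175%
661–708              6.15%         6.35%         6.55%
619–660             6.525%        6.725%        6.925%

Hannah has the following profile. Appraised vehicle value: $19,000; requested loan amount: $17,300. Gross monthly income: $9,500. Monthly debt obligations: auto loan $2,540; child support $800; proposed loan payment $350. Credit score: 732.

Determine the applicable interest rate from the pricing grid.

Credit score 732 ≥ 619; Total monthly debts = (2,540 + 800 + 350) = 3,690. DTI = 3,690/9,500 = 38.8% ≤ 41%
LTV: 17,300 ÷ 19,000 = 91.1%, within 100% cap
Score 732 is in the 709–759 band; LTV 91.1% is in the 89.01–100% band → 6.175%.

6.175%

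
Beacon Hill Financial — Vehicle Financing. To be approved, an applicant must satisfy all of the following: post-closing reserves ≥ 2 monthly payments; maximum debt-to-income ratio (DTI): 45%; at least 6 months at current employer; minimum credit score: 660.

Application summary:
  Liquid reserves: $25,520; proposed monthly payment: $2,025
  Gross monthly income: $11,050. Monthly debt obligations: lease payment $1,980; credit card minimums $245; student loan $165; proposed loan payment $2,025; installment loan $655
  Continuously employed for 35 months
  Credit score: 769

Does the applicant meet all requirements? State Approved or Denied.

Denied

Reserves: 25,520 ÷ 2,025 = 12.6 months (meets 2-month minimum)
Total monthly debts = (1,980 + 245 + 165 + 2,025 + 655) = 5,070. Debt-to-income = 5,070/11,050 = 45.9% — over 45% limit
Employment 35 ≥ 6 months
Credit score 769 ≥ 660 (meets)
Fails on DTI.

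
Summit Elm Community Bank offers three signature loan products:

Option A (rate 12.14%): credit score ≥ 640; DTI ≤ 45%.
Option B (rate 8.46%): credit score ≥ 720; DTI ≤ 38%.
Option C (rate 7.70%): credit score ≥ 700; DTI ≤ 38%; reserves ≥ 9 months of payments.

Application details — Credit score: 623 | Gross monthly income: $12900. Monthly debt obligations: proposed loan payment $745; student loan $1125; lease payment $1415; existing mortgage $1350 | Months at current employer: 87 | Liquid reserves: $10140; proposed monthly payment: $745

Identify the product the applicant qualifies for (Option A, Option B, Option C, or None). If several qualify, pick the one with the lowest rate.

Total debts = (745 + 1,125 + 1,415 + 1,350) = 4,635; DTI = 4,635/12,900 = 35.9%.
Reserves = 10,140/745 = 13.6 months.
Option A: score 623 < 640; DTI 35.9% ≤ 45% → does not qualify.
Option B: score 623 < 720; DTI 35.9% ≤ 38% → does not qualify.
Option C: score 623 < 700; DTI 35.9% ≤ 38%; reserves 13.6 ≥ 9 mo → does not qualify.

None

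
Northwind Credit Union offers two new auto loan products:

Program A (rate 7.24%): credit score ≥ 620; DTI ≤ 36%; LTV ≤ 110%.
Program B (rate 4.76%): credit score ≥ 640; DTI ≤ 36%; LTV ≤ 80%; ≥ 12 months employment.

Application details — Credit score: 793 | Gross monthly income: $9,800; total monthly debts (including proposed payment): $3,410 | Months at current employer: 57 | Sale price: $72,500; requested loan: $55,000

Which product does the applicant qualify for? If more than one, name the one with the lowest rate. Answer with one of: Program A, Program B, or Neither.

DTI = 3,410/9,800 = 34.8%.
LTV = 55,000/72,500 = 75.9%.
Program A: score 793 ≥ 620; DTI 34.8% ≤ 36%; LTV 75.9% ≤ 110% → qualifies.
Program B: score 793 ≥ 640; DTI 34.8% ≤ 36%; LTV 75.9% ≤ 80%; employment 57 ≥ 12 mo → qualifies.
Qualifying: Program A, Program B. Lowest rate is 4.76% → Program B.

Program B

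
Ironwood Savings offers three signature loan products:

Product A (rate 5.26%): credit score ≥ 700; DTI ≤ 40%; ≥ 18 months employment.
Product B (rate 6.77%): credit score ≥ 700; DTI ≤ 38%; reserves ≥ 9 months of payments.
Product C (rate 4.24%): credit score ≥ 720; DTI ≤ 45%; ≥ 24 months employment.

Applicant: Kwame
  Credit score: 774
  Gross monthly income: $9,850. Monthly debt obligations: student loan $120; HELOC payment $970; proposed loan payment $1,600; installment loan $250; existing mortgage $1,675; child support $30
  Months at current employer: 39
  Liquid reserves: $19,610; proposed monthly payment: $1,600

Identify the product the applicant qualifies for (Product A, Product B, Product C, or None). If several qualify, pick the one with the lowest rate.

Total debts = (120 + 970 + 1,600 + 250 + 1,675 + 30) = 4,645; DTI = 4,645/9,850 = 47.2%.
Reserves = 19,610/1,600 = 12.3 months.
Product A: score 774 ≥ 700; DTI 47.2% > 40%; employment 39 ≥ 18 mo → does not qualify.
Product B: score 774 ≥ 700; DTI 47.2% > 38%; reserves 12.3 ≥ 9 mo → does not qualify.
Product C: score 774 ≥ 720; DTI 47.2% > 45%; employment 39 ≥ 24 mo → does not qualify.

None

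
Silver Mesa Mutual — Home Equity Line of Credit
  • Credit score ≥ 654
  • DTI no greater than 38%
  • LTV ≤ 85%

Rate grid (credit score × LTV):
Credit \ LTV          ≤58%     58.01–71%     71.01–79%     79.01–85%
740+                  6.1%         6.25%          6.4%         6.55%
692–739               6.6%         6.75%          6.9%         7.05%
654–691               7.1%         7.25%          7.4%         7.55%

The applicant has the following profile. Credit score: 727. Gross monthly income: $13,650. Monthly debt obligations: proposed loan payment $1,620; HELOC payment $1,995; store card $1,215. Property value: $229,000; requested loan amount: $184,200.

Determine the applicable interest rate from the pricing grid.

7.05%

Credit score 727 ≥ 654; Total monthly debts = (1,620 + 1,995 + 1,215) = 4,830. DTI = 4,830/13,650 = 35.4% ≤ 38%
LTV = 184,200/229,000 = 80.4% ≤ 85%
Credit 727 → row 692–739; LTV 80.4% → column 79.01–85%. Grid cell → 7.05%.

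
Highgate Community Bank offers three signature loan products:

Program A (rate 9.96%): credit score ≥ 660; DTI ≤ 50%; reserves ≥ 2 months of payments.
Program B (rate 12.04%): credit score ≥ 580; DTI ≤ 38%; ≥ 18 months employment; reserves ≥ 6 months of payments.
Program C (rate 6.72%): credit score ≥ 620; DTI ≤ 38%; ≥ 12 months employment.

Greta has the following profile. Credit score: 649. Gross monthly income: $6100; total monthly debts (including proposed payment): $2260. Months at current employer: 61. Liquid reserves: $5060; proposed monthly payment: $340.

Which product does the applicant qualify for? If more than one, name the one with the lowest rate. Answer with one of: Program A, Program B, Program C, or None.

Program C

DTI = 2,260/6,100 = 37%.
Reserves = 5,060/340 = 14.9 months.
Program A: score 649 < 660; DTI 37% ≤ 50%; reserves 14.9 ≥ 2 mo → does not qualify.
Program B: score 649 ≥ 580; DTI 37% ≤ 38%; employment 61 ≥ 18 mo; reserves 14.9 ≥ 6 mo → qualifies.
Program C: score 649 ≥ 620; DTI 37% ≤ 38%; employment 61 ≥ 12 mo → qualifies.
Qualifying: Program B, Program C. Lowest rate is 6.72% → Program C.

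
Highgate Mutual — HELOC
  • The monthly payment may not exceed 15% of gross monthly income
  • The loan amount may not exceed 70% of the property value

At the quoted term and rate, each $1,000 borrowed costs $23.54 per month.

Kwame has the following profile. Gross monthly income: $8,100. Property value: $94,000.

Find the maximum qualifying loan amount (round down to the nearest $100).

$51,600

Payment cap: 15% × $8,100 = $1,215/month.
At $23.54 per $1,000, that supports 1,215/23.54 × 1,000 ≈ $51,614 → $51,600.
LTV cap: 70% × $94,000 = $65,800 → $65,800.
Binding constraint: payment-to-income.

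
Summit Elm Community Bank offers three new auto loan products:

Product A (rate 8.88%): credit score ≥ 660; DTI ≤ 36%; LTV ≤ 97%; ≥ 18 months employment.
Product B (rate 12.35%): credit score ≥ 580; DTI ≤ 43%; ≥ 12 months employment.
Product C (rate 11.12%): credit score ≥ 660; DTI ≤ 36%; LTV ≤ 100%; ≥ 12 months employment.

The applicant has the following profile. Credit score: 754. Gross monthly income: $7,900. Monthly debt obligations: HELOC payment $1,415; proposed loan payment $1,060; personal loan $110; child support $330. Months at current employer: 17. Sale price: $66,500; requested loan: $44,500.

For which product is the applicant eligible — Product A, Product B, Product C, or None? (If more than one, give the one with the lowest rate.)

Total debts = (1,415 + 1,060 + 110 + 330) = 2,915; DTI = 2,915/7,900 = 36.9%.
LTV = 44,500/66,500 = 66.9%.
Product A: score 754 ≥ 660; DTI 36.9% > 36%; LTV 66.9% ≤ 97%; employment 17 < 18 mo → does not qualify.
Product B: score 754 ≥ 580; DTI 36.9% ≤ 43%; employment 17 ≥ 12 mo → qualifies.
Product C: score 754 ≥ 660; DTI 36.9% > 36%; LTV 66.9% ≤ 100%; employment 17 ≥ 12 mo → does not qualify.

Product B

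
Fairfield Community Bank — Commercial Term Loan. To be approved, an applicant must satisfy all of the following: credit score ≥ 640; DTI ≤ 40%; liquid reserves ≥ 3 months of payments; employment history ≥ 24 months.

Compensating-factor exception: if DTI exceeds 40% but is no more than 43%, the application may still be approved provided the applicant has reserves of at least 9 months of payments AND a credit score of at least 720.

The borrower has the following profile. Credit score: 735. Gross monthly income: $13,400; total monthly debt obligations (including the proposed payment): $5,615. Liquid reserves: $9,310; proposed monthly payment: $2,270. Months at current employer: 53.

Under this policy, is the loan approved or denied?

Credit score 735 ≥ 640 (meets base)
DTI = 5,615/13,400 = 41.9% > 40% — standard DTI limit exceeded.
Reserves: 9,310 ÷ 2,270 = 4.1 months (meets 3-month minimum)
Employment 53 ≥ 24 months
DTI 41.9% is within the 40%–43% exception band; checking compensating factors.
Reserves 4.1 < 9 months; credit score 735 ≥ 720.
Override conditions not both satisfied; exception does not apply.

Denied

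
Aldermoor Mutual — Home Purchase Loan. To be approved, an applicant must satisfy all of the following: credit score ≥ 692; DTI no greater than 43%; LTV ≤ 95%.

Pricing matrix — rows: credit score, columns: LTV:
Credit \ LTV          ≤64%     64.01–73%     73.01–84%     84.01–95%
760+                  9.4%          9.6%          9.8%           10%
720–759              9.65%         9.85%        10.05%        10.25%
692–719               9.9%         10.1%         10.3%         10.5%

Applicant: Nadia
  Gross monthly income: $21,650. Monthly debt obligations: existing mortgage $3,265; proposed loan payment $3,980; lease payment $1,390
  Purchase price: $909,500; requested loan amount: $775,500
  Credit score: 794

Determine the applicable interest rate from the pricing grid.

Credit score 794 ≥ 692; Total monthly debts = (3,265 + 3,980 + 1,390) = 8,635. DTI: 8,635 ÷ 21,650 = 39.9%, within the 43% cap
Loan-to-value = 775,500/909,500 = 85.3% — pass (95% max)
Score 794 is in the 760+ band; LTV 85.3% is in the 84.01–95% band → 10%.

10%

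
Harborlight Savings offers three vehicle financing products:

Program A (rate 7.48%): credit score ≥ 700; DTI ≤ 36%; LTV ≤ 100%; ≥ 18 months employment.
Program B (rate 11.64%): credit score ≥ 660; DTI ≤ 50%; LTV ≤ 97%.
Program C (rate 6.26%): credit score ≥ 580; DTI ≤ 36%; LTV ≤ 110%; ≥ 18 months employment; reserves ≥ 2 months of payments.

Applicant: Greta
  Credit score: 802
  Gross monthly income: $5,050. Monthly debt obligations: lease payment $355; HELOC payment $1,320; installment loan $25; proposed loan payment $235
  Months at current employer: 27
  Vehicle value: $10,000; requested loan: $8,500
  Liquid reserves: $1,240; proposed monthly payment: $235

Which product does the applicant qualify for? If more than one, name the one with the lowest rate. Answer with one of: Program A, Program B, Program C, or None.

Total debts = (355 + 1,320 + 25 + 235) = 1,935; DTI = 1,935/5,050 = 38.3%.
LTV = 8,500/10,000 = 85%.
Reserves = 1,240/235 = 5.3 months.
Program A: score 802 ≥ 700; DTI 38.3% > 36%; LTV 85% ≤ 100%; employment 27 ≥ 18 mo → does not qualify.
Program B: score 802 ≥ 660; DTI 38.3% ≤ 50%; LTV 85% ≤ 97% → qualifies.
Program C: score 802 ≥ 580; DTI 38.3% > 36%; LTV 85% ≤ 110%; employment 27 ≥ 18 mo; reserves 5.3 ≥ 2 mo → does not qualify.

Program B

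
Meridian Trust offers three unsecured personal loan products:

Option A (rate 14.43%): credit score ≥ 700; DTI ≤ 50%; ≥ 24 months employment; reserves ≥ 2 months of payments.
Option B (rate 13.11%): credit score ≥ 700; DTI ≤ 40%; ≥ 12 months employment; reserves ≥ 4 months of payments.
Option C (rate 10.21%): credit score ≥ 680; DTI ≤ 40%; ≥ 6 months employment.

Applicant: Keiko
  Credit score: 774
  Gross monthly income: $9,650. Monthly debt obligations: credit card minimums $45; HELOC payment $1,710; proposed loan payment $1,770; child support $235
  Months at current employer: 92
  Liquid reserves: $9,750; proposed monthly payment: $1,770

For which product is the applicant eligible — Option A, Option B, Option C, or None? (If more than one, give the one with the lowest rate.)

Total debts = (45 + 1,710 + 1,770 + 235) = 3,760; DTI = 3,760/9,650 = 39%.
Reserves = 9,750/1,770 = 5.5 months.
Option A: score 774 ≥ 700; DTI 39% ≤ 50%; employment 92 ≥ 24 mo; reserves 5.5 ≥ 2 mo → qualifies.
Option B: score 774 ≥ 700; DTI 39% ≤ 40%; employment 92 ≥ 12 mo; reserves 5.5 ≥ 4 mo → qualifies.
Option C: score 774 ≥ 680; DTI 39% ≤ 40%; employment 92 ≥ 6 mo → qualifies.
Qualifying: Option A, Option B, Option C. Lowest rate is 10.21% → Option C.

Option C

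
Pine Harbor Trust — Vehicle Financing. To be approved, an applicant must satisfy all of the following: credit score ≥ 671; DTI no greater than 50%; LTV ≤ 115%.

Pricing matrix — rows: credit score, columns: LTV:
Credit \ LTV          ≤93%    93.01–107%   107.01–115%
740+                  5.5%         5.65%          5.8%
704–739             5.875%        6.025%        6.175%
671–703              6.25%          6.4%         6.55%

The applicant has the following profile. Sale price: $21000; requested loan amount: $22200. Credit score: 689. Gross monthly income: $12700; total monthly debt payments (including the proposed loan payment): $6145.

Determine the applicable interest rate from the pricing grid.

Credit score 689 ≥ 671; Debt-to-income = 6,145/12,700 = 48.4% — meets 50% limit
LTV = 22,200/21,000 = 105.7% ≤ 115%
Credit 689 → row 671–703; LTV 105.7% → column 93.01–107%. Grid cell → 6.4%.

6.4%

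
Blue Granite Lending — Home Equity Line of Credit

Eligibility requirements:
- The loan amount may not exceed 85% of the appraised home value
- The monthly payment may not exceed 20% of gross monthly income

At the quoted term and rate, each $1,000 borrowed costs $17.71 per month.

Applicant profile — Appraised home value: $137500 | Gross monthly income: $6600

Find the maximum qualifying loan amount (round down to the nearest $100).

$74,500

Payment cap: 20% × $6,600 = $1,320/month.
At $17.71 per $1,000, that supports 1,320/17.71 × 1,000 ≈ $74,534 → $74,500.
LTV cap: 85% × $137,500 = $116,875 → $116,800.
Binding constraint: payment-to-income.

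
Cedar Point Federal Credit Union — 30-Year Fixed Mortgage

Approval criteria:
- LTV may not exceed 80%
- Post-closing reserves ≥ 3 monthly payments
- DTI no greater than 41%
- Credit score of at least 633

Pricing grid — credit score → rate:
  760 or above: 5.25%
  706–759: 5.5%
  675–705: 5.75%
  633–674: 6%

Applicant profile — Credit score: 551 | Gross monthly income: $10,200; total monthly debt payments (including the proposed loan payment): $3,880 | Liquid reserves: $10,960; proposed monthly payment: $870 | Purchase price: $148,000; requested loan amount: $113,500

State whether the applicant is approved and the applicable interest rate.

Credit score 551 < 633 (below minimum)
Reserves: 10,960 ÷ 870 = 12.6 months (meets 3-month minimum)
LTV = 113,500/148,000 = 76.7% ≤ 80%
Debt-to-income = 3,880/10,200 = 38% — meets 41% limit
Not all requirements met → denied.

Denied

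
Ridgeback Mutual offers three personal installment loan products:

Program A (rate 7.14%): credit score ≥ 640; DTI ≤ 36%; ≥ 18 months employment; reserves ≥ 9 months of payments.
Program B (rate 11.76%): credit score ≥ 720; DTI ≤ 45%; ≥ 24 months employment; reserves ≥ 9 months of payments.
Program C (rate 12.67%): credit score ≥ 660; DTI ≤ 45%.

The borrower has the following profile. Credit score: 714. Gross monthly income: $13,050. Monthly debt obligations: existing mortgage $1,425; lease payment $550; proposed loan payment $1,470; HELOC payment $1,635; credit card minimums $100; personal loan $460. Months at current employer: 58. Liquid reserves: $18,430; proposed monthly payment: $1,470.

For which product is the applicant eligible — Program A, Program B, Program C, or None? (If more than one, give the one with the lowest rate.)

Total debts = (1,425 + 550 + 1,470 + 1,635 + 100 + 460) = 5,640; DTI = 5,640/13,050 = 43.2%.
Reserves = 18,430/1,470 = 12.5 months.
Program A: score 714 ≥ 640; DTI 43.2% > 36%; employment 58 ≥ 18 mo; reserves 12.5 ≥ 9 mo → does not qualify.
Program B: score 714 < 720; DTI 43.2% ≤ 45%; employment 58 ≥ 24 mo; reserves 12.5 ≥ 9 mo → does not qualify.
Program C: score 714 ≥ 660; DTI 43.2% ≤ 45% → qualifies.

Program C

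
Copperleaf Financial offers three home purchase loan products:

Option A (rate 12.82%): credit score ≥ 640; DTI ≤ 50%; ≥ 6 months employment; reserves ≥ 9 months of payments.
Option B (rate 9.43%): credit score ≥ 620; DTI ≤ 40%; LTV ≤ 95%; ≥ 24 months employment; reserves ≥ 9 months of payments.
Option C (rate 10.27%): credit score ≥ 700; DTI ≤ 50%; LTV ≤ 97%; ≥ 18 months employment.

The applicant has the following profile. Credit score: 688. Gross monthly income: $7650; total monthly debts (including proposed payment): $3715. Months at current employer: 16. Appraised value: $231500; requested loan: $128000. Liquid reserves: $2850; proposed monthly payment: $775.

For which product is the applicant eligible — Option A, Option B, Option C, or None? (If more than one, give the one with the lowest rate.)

None

DTI = 3,715/7,650 = 48.6%.
LTV = 128,000/231,500 = 55.3%.
Reserves = 2,850/775 = 3.7 months.
Option A: score 688 ≥ 640; DTI 48.6% ≤ 50%; employment 16 ≥ 6 mo; reserves 3.7 < 9 mo → does not qualify.
Option B: score 688 ≥ 620; DTI 48.6% > 40%; LTV 55.3% ≤ 95%; employment 16 < 24 mo; reserves 3.7 < 9 mo → does not qualify.
Option C: score 688 < 700; DTI 48.6% ≤ 50%; LTV 55.3% ≤ 97%; employment 16 < 18 mo → does not qualify.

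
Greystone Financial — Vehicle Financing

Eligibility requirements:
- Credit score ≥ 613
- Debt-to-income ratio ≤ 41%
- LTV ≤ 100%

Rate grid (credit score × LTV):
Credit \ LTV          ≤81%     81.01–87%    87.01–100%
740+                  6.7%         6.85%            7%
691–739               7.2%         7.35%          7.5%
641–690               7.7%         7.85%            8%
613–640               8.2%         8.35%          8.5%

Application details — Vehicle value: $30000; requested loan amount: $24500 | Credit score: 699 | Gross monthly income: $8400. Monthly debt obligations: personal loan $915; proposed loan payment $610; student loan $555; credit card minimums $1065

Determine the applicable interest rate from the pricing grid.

7.35%

Credit score 699 ≥ 613; Total monthly debts = (915 + 610 + 555 + 1,065) = 3,145. Debt-to-income = 3,145/8,400 = 37.4% — meets 41% limit
LTV = 24,500/30,000 = 81.7% ≤ 100%
Row: 699 falls in 691–739. Column: 81.7% falls in 81.01–87%. Rate = 7.35%.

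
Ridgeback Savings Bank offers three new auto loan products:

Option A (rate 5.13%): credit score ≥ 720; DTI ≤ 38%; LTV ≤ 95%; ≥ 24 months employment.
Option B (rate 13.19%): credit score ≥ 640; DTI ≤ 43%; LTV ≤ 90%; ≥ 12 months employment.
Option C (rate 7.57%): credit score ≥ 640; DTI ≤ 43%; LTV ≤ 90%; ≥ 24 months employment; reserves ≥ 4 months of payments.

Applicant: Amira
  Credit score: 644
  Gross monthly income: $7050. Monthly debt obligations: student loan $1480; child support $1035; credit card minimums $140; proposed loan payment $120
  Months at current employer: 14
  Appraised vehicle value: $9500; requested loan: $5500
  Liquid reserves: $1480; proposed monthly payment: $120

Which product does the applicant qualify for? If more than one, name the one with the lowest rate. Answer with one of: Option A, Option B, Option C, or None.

Option B

Total debts = (1,480 + 1,035 + 140 + 120) = 2,775; DTI = 2,775/7,050 = 39.4%.
LTV = 5,500/9,500 = 57.9%.
Reserves = 1,480/120 = 12.3 months.
Option A: score 644 < 720; DTI 39.4% > 38%; LTV 57.9% ≤ 95%; employment 14 < 24 mo → does not qualify.
Option B: score 644 ≥ 640; DTI 39.4% ≤ 43%; LTV 57.9% ≤ 90%; employment 14 ≥ 12 mo → qualifies.
Option C: score 644 ≥ 640; DTI 39.4% ≤ 43%; LTV 57.9% ≤ 90%; employment 14 < 24 mo; reserves 12.3 ≥ 4 mo → does not qualify.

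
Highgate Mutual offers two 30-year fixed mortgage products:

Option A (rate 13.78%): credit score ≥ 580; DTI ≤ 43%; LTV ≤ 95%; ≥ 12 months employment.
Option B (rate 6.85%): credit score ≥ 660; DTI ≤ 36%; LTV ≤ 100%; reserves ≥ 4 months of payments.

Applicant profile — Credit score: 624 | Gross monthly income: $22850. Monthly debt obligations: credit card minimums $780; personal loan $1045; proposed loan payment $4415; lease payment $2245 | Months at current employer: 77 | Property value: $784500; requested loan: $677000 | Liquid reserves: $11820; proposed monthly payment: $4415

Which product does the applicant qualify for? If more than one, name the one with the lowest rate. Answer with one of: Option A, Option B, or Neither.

Total debts = (780 + 1,045 + 4,415 + 2,245) = 8,485; DTI = 8,485/22,850 = 37.1%.
LTV = 677,000/784,500 = 86.3%.
Reserves = 11,820/4,415 = 2.7 months.
Option A: score 624 ≥ 580; DTI 37.1% ≤ 43%; LTV 86.3% ≤ 95%; employment 77 ≥ 12 mo → qualifies.
Option B: score 624 < 660; DTI 37.1% > 36%; LTV 86.3% ≤ 100%; reserves 2.7 < 4 mo → does not qualify.

Option A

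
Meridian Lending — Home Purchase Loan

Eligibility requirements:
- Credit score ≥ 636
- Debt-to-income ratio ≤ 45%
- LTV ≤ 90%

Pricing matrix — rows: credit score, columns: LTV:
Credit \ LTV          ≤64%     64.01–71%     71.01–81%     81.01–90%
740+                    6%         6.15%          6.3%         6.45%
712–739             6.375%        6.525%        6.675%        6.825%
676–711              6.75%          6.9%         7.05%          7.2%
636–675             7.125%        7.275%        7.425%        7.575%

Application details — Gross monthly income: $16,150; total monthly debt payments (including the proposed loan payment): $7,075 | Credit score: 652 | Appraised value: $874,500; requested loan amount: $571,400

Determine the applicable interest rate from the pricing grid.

7.275%

Credit score 652 ≥ 636; DTI: 7,075 ÷ 16,150 = 43.8%, within the 45% cap
Loan-to-value = 571,400/874,500 = 65.3% — pass (90% max)
Row: 652 falls in 636–675. Column: 65.3% falls in 64.01–71%. Rate = 7.275%.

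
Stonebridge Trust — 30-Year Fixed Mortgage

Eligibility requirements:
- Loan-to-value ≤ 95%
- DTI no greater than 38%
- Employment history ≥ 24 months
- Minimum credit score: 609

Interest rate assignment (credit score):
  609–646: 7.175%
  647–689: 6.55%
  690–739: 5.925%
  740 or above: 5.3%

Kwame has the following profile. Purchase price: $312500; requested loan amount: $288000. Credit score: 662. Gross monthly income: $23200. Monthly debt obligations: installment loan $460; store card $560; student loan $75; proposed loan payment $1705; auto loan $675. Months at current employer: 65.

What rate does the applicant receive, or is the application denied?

Credit score 662 ≥ 609 (meets minimum)
Employment 65 ≥ 24 months
LTV: 288,000 ÷ 312,500 = 92.2%, within 95% cap
Total monthly debts = (460 + 560 + 75 + 1,705 + 675) = 3,475. DTI: 3,475 ÷ 23,200 = 15%, within the 38% cap
All requirements met. Score 662 falls in the 647–689 tier → 6.55%.

Approved at 6.55%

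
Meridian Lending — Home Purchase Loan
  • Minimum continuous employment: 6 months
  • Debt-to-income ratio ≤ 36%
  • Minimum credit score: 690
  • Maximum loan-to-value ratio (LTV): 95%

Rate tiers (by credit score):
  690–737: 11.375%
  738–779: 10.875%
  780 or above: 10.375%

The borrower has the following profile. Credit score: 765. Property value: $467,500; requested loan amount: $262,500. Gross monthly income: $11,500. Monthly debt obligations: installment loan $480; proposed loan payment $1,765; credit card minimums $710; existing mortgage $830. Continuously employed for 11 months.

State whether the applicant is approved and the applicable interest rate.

Credit score 765 ≥ 690 (meets minimum)
Employment 11 ≥ 6 months
Total monthly debts = (480 + 1,765 + 710 + 830) = 3,785. DTI: 3,785 ÷ 11,500 = 32.9%, within the 36% cap
LTV: 262,500 ÷ 467,500 = 56.1%, within 95% cap
All requirements met. Score 765 falls in the 738–779 tier → 10.875%.

Approved at 10.875%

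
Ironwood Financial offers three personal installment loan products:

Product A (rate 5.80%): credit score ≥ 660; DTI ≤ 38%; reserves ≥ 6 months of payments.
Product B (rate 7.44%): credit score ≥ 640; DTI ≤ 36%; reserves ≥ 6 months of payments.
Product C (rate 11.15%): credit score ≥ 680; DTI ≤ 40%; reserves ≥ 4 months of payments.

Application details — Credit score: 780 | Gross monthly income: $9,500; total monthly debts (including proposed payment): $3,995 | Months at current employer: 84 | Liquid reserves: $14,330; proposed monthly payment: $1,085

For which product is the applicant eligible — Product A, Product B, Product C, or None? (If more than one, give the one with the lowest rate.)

None

DTI = 3,995/9,500 = 42.1%.
Reserves = 14,330/1,085 = 13.2 months.
Product A: score 780 ≥ 660; DTI 42.1% > 38%; reserves 13.2 ≥ 6 mo → does not qualify.
Product B: score 780 ≥ 640; DTI 42.1% > 36%; reserves 13.2 ≥ 6 mo → does not qualify.
Product C: score 780 ≥ 680; DTI 42.1% > 40%; reserves 13.2 ≥ 4 mo → does not qualify.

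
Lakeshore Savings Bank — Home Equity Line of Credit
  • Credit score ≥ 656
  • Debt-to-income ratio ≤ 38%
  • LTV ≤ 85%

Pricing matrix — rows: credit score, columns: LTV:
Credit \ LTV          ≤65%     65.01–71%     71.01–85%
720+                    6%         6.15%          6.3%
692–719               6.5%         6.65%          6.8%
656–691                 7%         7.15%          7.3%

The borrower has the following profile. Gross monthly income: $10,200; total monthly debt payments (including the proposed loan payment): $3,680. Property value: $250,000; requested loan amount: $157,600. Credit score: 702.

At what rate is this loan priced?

Credit score 702 ≥ 656; DTI = 3,680/10,200 = 36.1% ≤ 38%
LTV: 157,600 ÷ 250,000 = 63%, within 85% cap
Score 702 is in the 692–719 band; LTV 63% is in the ≤65% band → 6.5%.

6.5%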